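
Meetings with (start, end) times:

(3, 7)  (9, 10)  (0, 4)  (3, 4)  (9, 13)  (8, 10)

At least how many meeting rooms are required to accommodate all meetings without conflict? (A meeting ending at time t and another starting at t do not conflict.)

3

Count concurrent intervals with a sweep; the peak is the room count.
starts: [0, 3, 3, 8, 9, 9]
ends:   [4, 4, 7, 10, 10, 13]
s0→1 s3→2 s3→3  — peak 3.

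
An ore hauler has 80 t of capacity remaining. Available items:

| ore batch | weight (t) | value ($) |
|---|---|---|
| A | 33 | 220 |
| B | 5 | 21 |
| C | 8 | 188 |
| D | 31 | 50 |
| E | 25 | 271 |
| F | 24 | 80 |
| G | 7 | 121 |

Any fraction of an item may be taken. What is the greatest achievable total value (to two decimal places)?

827.67

Greedy by value/weight ratio, highest first.
Order: C (188/8=23.50) > G (121/7=17.29) > E (271/25=10.84) > A (220/33=6.67) > B (21/5=4.20) > F (80/24=3.33) > D (50/31=1.61)
Fill: take C (8 @ 188) → take G (7 @ 121) → take E (25 @ 271) → take A (33 @ 220) → take B (5 @ 21) → take 2/24 of F → 6.67; 80/80 used.
Total value = 827.67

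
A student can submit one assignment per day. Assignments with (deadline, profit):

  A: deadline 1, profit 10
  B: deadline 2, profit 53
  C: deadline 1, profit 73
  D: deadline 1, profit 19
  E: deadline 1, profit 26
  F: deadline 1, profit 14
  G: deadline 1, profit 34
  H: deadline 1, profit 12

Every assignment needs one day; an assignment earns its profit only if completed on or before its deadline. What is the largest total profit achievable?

Sort by profit descending; place each in the latest free slot ≤ its deadline.
By profit: C(d1,73), B(d2,53), G(d1,34), E(d1,26), D(d1,19), F(d1,14), H(d1,12), A(d1,10)
C→slot 1; B→slot 2; G skipped; E skipped; D skipped; F skipped; H skipped; A skipped.
Profit = 73 + 53 = 126

126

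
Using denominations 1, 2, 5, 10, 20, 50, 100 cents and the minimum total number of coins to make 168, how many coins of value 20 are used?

0

Use the largest denomination that fits, subtract, and repeat.
168 = 1×100 + 1×50 + 1×10 + 1×5 + 1×2 + 1×1
Count of 20: 0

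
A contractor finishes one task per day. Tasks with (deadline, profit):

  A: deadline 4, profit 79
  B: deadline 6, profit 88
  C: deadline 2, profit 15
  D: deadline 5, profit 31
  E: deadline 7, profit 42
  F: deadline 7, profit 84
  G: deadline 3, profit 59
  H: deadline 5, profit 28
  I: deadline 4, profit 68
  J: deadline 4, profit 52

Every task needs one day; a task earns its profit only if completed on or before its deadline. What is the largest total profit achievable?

Profit order: B=88 F=84 A=79 I=68 G=59 J=52 E=42 D=31 H=28 C=15
Assign: B→slot 6, F→slot 7, A→slot 4, I→slot 3, G→slot 2, J→slot 1, E→slot 5, D skipped, H skipped, C skipped.
Slots: [1:J] [2:G] [3:I] [4:A] [5:E] [6:B] [7:F]
Profit = 52 + 59 + 68 + 79 + 42 + 88 + 84 = 472

472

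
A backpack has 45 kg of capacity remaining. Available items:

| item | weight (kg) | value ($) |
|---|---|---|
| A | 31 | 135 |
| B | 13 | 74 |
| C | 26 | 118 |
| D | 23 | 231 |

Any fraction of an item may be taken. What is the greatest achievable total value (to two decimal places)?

345.85

Greedy by value/weight ratio, highest first.
Order: D (231/23=10.04) > B (74/13=5.69) > C (118/26=4.54) > A (135/31=4.35)
Fill: take D (23 @ 231) → take B (13 @ 74) → take 9/26 of C → 40.85; 45/45 used.
Total value = 345.85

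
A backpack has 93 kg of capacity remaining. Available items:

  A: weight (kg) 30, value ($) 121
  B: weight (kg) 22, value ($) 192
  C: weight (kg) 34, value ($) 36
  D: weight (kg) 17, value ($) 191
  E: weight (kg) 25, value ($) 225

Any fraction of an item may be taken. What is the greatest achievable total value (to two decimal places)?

724.97

Greedy by value/weight ratio, highest first.
Ratios (sorted): D 11.24, E 9.00, B 8.73, A 4.03, C 1.06
take D (17 @ 191); take E (25 @ 225); take B (22 @ 192); take 29/30 of A → 116.97. Capacity used 93/93.
Total value = 724.97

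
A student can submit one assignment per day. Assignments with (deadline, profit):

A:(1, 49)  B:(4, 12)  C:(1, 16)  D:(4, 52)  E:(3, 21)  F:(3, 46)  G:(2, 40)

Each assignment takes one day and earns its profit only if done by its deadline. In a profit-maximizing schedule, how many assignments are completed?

4

Sort by profit descending; place each in the latest free slot ≤ its deadline.
Profit order: D=52 A=49 F=46 G=40 E=21 C=16 B=12
Assign: D→slot 4, A→slot 1, F→slot 3, G→slot 2, E skipped, C skipped, B skipped.
Slots: [1:A] [2:G] [3:F] [4:D]
4 of 7 scheduled.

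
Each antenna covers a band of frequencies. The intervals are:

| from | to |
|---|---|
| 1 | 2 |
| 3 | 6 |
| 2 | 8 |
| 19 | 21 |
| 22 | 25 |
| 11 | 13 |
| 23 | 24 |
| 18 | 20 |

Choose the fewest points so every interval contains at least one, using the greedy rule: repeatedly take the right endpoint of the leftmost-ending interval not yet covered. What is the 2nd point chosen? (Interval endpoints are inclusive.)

By right end: [1,2]  [3,6]  [2,8]  [11,13]  [18,20]  [19,21]  [23,24]  [22,25]
[1,2] uncovered → point at 2; [3,6] uncovered → point at 6; [11,13] uncovered → point at 13; [18,20] uncovered → point at 20; [23,24] uncovered → point at 24.
Points: 2, 6, 13, 20, 24 (5 total).

6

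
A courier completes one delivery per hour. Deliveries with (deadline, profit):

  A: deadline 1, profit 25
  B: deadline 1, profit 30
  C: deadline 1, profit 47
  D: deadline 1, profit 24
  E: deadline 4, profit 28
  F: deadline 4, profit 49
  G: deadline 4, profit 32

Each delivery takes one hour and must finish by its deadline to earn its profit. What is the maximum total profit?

Take jobs in profit order; each goes to the latest open slot no later than its deadline.
By profit: F(d4,49), C(d1,47), G(d4,32), B(d1,30), E(d4,28), A(d1,25), D(d1,24)
F→slot 4; C→slot 1; G→slot 3; B skipped; E→slot 2; A skipped; D skipped.
Profit = 47 + 28 + 32 + 49 = 156

156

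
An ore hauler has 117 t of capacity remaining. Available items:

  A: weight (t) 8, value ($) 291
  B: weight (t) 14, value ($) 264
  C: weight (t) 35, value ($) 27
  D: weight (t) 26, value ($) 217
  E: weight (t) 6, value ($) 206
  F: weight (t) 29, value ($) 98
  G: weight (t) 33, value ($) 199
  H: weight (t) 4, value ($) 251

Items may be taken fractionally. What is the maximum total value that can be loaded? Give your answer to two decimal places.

Greedy by value/weight ratio, highest first.
Ratios (sorted): H 62.75, A 36.38, E 34.33, B 18.86, D 8.35, G 6.03, F 3.38, C 0.77
take H (4 @ 251); take A (8 @ 291); take E (6 @ 206); take B (14 @ 264); take D (26 @ 217); take G (33 @ 199); take 26/29 of F → 87.86. Capacity used 117/117.
Total value = 1515.86

1515.86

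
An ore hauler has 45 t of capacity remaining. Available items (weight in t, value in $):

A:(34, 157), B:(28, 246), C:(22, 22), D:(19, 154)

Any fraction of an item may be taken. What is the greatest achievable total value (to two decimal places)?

383.79

Ratios (sorted): B 8.79, D 8.11, A 4.62, C 1.00
take B (28 @ 246); take 17/19 of D → 137.79. Capacity used 45/45.
Total value = 383.79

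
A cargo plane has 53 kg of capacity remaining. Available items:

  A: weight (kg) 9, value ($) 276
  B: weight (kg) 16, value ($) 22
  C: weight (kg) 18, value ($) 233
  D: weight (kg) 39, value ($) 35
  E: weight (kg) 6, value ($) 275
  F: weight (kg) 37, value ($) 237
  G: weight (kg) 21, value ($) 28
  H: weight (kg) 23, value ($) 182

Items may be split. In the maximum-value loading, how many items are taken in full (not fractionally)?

3

Order: E (275/6=45.83) > A (276/9=30.67) > C (233/18=12.94) > H (182/23=7.91) > F (237/37=6.41) > B (22/16=1.38) > G (28/21=1.33) > D (35/39=0.90)
Fill: take E (6 @ 275) → take A (9 @ 276) → take C (18 @ 233) → take 20/23 of H → 158.26; 53/53 used.
3 item(s) taken whole; one partial (take 20/23 of H).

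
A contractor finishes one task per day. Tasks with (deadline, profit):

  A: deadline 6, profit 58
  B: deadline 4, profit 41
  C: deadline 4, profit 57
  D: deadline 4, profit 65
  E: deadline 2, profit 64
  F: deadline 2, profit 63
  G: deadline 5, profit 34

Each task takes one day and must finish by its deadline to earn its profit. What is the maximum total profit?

341

Take jobs in profit order; each goes to the latest open slot no later than its deadline.
By profit: D(d4,65), E(d2,64), F(d2,63), A(d6,58), C(d4,57), B(d4,41), G(d5,34)
D→slot 4; E→slot 2; F→slot 1; A→slot 6; C→slot 3; B skipped; G→slot 5.
Profit = 63 + 64 + 57 + 65 + 34 + 58 = 341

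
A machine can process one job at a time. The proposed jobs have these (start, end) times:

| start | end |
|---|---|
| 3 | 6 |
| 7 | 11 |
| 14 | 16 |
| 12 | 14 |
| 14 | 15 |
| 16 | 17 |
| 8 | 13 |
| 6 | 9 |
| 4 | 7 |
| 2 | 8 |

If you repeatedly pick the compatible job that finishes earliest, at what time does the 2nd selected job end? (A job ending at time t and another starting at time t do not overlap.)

9

Order by finish time; keep every interval that doesn't clash with the previous kept one.
By end time: (3,6), (4,7), (2,8), (6,9), (7,11), (8,13), (12,14), (14,15), (14,16), (16,17).
Pick (3,6); next start ≥ 6 → (6,9); next start ≥ 9 → (12,14); next start ≥ 14 → (14,15); next start ≥ 15 → (16,17).
Selected: (3,6) (6,9) (12,14) (14,15) (16,17)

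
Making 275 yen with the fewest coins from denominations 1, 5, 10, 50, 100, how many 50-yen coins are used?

275 = 2×100 + 1×50 + 2×10 + 1×5
Count of 50: 1

1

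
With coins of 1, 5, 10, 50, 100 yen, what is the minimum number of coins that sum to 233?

8

Use the largest denomination that fits, subtract, and repeat.
233 − 2×100→33 − 3×10→3 − 3×1→0
Total coins = 2 + 3 + 3 = 8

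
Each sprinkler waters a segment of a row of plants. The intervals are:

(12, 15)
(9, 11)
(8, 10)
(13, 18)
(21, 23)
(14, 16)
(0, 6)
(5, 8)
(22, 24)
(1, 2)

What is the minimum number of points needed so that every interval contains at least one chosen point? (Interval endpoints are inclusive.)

5

Process intervals by earliest right end; each time one isn't hit yet, stab at its right endpoint.
By right end: [1,2]  [0,6]  [5,8]  [8,10]  [9,11]  [12,15]  [14,16]  [13,18]  [21,23]  [22,24]
[1,2] uncovered → point at 2; [5,8] uncovered → point at 8; [9,11] uncovered → point at 11; [12,15] uncovered → point at 15; [21,23] uncovered → point at 23.
Points: 2, 8, 11, 15, 23 (5 total).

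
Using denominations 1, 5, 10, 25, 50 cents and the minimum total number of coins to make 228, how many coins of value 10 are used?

0

Greedy: take as many of the largest coin as possible, then repeat with the remainder.
228 = 4×50 + 1×25 + 3×1
Count of 10: 0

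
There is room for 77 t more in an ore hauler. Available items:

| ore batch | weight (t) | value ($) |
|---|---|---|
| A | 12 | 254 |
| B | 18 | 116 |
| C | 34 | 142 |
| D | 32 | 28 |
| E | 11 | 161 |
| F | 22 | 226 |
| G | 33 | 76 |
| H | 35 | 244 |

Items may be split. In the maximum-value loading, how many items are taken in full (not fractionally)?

3

Greedy by value/weight ratio, highest first.
Order: A (254/12=21.17) > E (161/11=14.64) > F (226/22=10.27) > H (244/35=6.97) > B (116/18=6.44) > C (142/34=4.18) > G (76/33=2.30) > D (28/32=0.88)
Fill: take A (12 @ 254) → take E (11 @ 161) → take F (22 @ 226) → take 32/35 of H → 223.09; 77/77 used.
3 item(s) taken whole; one partial (take 32/35 of H).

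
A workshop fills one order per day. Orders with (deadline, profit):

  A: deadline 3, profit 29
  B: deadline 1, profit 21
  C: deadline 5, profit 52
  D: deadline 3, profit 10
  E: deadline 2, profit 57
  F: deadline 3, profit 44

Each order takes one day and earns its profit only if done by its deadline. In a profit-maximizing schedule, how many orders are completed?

4

Profit order: E=57 C=52 F=44 A=29 B=21 D=10
Assign: E→slot 2, C→slot 5, F→slot 3, A→slot 1, B skipped, D skipped.
Slots: [1:A] [2:E] [3:F] [5:C]
4 of 6 scheduled.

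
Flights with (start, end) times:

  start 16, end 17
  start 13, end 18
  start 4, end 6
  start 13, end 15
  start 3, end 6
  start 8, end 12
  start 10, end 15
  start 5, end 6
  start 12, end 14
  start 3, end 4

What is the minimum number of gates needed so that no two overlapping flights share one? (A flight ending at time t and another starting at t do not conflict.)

Count concurrent intervals with a sweep; the peak is the room count.
starts: [3, 3, 4, 5, 8, 10, 12, 13, 13, 16]
ends:   [4, 6, 6, 6, 12, 14, 15, 15, 17, 18]
s3→1 s3→2 e4→1 s4→2 s5→3 e6→2 e6→1 e6→0 s8→1 s10→2 e12→1 s12→2 s13→3 s13→4  — peak 4.

4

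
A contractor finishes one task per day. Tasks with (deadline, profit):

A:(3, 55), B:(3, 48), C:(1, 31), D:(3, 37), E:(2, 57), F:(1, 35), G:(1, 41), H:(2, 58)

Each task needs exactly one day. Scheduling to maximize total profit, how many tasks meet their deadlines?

3

Take jobs in profit order; each goes to the latest open slot no later than its deadline.
Profit order: H=58 E=57 A=55 B=48 G=41 D=37 F=35 C=31
Assign: H→slot 2, E→slot 1, A→slot 3, B skipped, G skipped, D skipped, F skipped, C skipped.
Slots: [1:E] [2:H] [3:A]
3 of 8 scheduled.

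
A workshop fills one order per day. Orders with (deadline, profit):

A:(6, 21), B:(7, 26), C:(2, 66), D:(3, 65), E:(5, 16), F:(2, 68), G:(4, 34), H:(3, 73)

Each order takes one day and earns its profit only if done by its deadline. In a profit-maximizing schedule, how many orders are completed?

7

Take jobs in profit order; each goes to the latest open slot no later than its deadline.
By profit: H(d3,73), F(d2,68), C(d2,66), D(d3,65), G(d4,34), B(d7,26), A(d6,21), E(d5,16)
H→slot 3; F→slot 2; C→slot 1; D skipped; G→slot 4; B→slot 7; A→slot 6; E→slot 5.
7 of 8 scheduled.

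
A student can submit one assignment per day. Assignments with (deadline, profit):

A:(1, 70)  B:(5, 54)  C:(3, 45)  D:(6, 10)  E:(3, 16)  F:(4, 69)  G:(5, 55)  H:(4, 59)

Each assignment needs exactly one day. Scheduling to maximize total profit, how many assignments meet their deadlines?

Take jobs in profit order; each goes to the latest open slot no later than its deadline.
By profit: A(d1,70), F(d4,69), H(d4,59), G(d5,55), B(d5,54), C(d3,45), E(d3,16), D(d6,10)
A→slot 1; F→slot 4; H→slot 3; G→slot 5; B→slot 2; C skipped; E skipped; D→slot 6.
6 of 8 scheduled.

6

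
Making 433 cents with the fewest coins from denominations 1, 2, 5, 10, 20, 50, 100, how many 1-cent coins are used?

433 = 4×100 + 1×20 + 1×10 + 1×2 + 1×1
Count of 1: 1

1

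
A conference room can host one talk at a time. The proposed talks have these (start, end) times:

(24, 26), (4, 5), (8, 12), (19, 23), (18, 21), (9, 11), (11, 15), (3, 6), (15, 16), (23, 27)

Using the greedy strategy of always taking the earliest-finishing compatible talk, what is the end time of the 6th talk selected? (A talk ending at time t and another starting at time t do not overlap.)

Sorted by end: (4,5)  (3,6)  (9,11)  (8,12)  (11,15)  (15,16)  (18,21)  (19,23)  (24,26)  (23,27)
take (4,5); take (9,11); skip (8,12); take (11,15); take (15,16); take (18,21); take (24,26).
Selected: (4,5) (9,11) (11,15) (15,16) (18,21) (24,26)

26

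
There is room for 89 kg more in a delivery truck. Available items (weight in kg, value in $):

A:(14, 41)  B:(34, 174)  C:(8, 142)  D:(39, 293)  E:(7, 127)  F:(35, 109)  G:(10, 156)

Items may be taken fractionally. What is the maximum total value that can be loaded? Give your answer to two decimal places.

845.94

Greedy by value/weight ratio, highest first.
Ratios (sorted): E 18.14, C 17.75, G 15.60, D 7.51, B 5.12, F 3.11, A 2.93
take E (7 @ 127); take C (8 @ 142); take G (10 @ 156); take D (39 @ 293); take 25/34 of B → 127.94. Capacity used 89/89.
Total value = 845.94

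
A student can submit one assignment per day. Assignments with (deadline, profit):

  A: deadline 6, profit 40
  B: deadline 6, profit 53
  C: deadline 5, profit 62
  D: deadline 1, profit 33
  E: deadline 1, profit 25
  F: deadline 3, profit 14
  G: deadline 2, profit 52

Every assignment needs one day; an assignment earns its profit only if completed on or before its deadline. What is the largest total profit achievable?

254

Take jobs in profit order; each goes to the latest open slot no later than its deadline.
Profit order: C=62 B=53 G=52 A=40 D=33 E=25 F=14
Assign: C→slot 5, B→slot 6, G→slot 2, A→slot 4, D→slot 1, E skipped, F→slot 3.
Slots: [1:D] [2:G] [3:F] [4:A] [5:C] [6:B]
Profit = 33 + 52 + 14 + 40 + 62 + 53 = 254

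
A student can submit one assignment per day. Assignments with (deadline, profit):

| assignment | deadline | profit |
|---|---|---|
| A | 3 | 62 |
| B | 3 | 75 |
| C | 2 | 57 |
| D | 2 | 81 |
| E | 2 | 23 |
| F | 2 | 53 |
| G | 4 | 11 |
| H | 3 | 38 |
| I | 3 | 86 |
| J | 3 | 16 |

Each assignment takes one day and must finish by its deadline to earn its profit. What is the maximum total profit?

Take jobs in profit order; each goes to the latest open slot no later than its deadline.
By profit: I(d3,86), D(d2,81), B(d3,75), A(d3,62), C(d2,57), F(d2,53), H(d3,38), E(d2,23), J(d3,16), G(d4,11)
I→slot 3; D→slot 2; B→slot 1; A skipped; C skipped; F skipped; H skipped; E skipped; J skipped; G→slot 4.
Profit = 75 + 81 + 86 + 11 = 253

253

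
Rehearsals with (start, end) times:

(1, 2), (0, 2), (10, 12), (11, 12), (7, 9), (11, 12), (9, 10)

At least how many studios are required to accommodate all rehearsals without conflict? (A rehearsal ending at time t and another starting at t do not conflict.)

3

The answer is the maximum number of intervals overlapping at any instant.
Events (time:±→running): 0:+→1 1:+→2 2:-→1 2:-→0 7:+→1 9:-→0 9:+→1 10:-→0 10:+→1 11:+→2 11:+→3 … peak 3.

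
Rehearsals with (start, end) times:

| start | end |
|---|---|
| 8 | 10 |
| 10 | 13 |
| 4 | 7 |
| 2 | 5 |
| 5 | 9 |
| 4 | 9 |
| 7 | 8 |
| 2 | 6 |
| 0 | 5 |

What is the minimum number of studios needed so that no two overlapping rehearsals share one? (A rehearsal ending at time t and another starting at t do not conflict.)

Events (time:±→running): 0:+→1 2:+→2 2:+→3 4:+→4 4:+→5 … peak 5.

5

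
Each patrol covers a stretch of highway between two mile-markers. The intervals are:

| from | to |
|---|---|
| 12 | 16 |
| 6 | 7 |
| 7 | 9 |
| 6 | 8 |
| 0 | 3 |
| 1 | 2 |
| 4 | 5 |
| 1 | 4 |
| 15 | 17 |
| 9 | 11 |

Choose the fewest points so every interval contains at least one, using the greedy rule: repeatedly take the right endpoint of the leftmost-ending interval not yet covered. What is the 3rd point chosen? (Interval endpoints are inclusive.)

7

By right end: [1,2]  [0,3]  [1,4]  [4,5]  [6,7]  [6,8]  [7,9]  [9,11]  [12,16]  [15,17]
[1,2] uncovered → point at 2; [4,5] uncovered → point at 5; [6,7] uncovered → point at 7; [9,11] uncovered → point at 11; [12,16] uncovered → point at 16.
Points: 2, 5, 7, 11, 16 (5 total).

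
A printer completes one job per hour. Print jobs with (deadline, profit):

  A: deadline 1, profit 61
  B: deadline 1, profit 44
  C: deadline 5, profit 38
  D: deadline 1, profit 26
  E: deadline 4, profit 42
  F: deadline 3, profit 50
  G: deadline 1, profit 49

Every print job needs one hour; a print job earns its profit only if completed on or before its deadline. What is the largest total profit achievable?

191

Take jobs in profit order; each goes to the latest open slot no later than its deadline.
By profit: A(d1,61), F(d3,50), G(d1,49), B(d1,44), E(d4,42), C(d5,38), D(d1,26)
A→slot 1; F→slot 3; G skipped; B skipped; E→slot 4; C→slot 5; D skipped.
Profit = 61 + 50 + 42 + 38 = 191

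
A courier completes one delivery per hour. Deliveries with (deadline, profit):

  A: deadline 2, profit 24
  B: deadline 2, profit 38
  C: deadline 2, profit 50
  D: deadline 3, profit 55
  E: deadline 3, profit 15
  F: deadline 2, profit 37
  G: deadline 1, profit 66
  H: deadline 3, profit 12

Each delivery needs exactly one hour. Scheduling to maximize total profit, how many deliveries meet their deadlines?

Take jobs in profit order; each goes to the latest open slot no later than its deadline.
Profit order: G=66 D=55 C=50 B=38 F=37 A=24 E=15 H=12
Assign: G→slot 1, D→slot 3, C→slot 2, B skipped, F skipped, A skipped, E skipped, H skipped.
Slots: [1:G] [2:C] [3:D]
3 of 8 scheduled.

3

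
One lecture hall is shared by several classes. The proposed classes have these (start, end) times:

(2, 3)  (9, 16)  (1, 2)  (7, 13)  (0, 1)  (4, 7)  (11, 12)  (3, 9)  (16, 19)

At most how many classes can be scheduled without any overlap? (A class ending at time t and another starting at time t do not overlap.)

6

Greedy by earliest finish: after sorting by end time, pick each interval compatible with the last pick.
By end time: (0,1), (1,2), (2,3), (4,7), (3,9), (11,12), (7,13), (9,16), (16,19).
Pick (0,1); next start ≥ 1 → (1,2); next start ≥ 2 → (2,3); next start ≥ 3 → (4,7); next start ≥ 7 → (11,12); next start ≥ 12 → (16,19).
Selected 6 classes.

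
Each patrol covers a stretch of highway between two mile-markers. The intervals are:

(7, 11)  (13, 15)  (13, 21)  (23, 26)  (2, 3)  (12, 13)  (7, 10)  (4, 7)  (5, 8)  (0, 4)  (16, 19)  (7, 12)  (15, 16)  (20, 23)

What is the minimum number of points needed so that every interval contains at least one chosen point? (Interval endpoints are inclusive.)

By right end: [2,3]  [0,4]  [4,7]  [5,8]  [7,10]  [7,11]  [7,12]  [12,13]  [13,15]  [15,16]  [16,19]  [13,21]  [20,23]  [23,26]
[2,3] uncovered → point at 3; [4,7] uncovered → point at 7; [12,13] uncovered → point at 13; [15,16] uncovered → point at 16; [20,23] uncovered → point at 23.
Points: 3, 7, 13, 16, 23 (5 total).

5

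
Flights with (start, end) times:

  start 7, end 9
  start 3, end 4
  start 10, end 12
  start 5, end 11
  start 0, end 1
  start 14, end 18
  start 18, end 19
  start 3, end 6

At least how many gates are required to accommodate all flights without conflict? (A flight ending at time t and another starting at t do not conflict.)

2

The answer is the maximum number of intervals overlapping at any instant.
starts: [0, 3, 3, 5, 7, 10, 14, 18]
ends:   [1, 4, 6, 9, 11, 12, 18, 19]
s0→1 e1→0 s3→1 s3→2  — peak 2.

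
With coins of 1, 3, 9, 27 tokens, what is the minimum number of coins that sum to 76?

6

Greedy: take as many of the largest coin as possible, then repeat with the remainder.
76 − 2×27→22 − 2×9→4 − 1×3→1 − 1×1→0
Total coins = 2 + 2 + 1 + 1 = 6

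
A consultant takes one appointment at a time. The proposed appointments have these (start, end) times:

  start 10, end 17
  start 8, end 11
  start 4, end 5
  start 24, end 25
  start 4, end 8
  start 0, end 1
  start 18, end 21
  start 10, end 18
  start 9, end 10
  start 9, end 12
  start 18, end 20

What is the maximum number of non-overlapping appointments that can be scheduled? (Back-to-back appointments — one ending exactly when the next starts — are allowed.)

6

Sort by end time and greedily take each interval whose start is ≥ the last chosen end.
Sorted by end: (0,1)  (4,5)  (4,8)  (9,10)  (8,11)  (9,12)  (10,17)  (10,18)  (18,20)  (18,21)  (24,25)
take (0,1); take (4,5); skip (4,8); take (9,10); skip (8,11); take (10,17); take (18,20); skip (18,21); take (24,25).
Selected 6 appointments.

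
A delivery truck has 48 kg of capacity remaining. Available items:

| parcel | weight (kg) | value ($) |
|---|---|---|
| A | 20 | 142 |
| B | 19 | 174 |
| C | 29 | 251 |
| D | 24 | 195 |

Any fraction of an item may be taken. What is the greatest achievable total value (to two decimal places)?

425.00

Ratios (sorted): B 9.16, C 8.66, D 8.12, A 7.10
take B (19 @ 174); take C (29 @ 251). Capacity used 48/48.
Total value = 425.00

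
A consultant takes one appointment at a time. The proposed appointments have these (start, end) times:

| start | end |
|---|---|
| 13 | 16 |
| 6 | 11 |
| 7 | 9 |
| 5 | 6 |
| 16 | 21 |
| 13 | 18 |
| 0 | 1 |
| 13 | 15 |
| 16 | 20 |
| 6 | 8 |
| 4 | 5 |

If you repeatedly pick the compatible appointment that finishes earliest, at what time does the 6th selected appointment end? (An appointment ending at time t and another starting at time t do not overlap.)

20

Sort by end time and greedily take each interval whose start is ≥ the last chosen end.
Sorted by end: (0,1)  (4,5)  (5,6)  (6,8)  (7,9)  (6,11)  (13,15)  (13,16)  (13,18)  (16,20)  (16,21)
take (0,1); take (4,5); take (5,6); take (6,8); take (13,15); skip (13,18); take (16,20); skip (16,21).
Selected: (0,1) (4,5) (5,6) (6,8) (13,15) (16,20)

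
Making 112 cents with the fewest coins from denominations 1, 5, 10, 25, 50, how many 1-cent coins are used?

Use the largest denomination that fits, subtract, and repeat.
112 = 2×50 + 1×10 + 2×1
Count of 1: 2

2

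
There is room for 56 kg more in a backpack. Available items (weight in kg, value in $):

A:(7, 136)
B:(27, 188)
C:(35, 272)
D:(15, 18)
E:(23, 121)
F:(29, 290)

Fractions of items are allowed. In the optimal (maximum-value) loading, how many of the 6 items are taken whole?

2

Sort by value per unit weight and fill in that order.
Ratios (sorted): A 19.43, F 10.00, C 7.77, B 6.96, E 5.26, D 1.20
take A (7 @ 136); take F (29 @ 290); take 20/35 of C → 155.43. Capacity used 56/56.
2 item(s) taken whole; one partial (take 20/35 of C).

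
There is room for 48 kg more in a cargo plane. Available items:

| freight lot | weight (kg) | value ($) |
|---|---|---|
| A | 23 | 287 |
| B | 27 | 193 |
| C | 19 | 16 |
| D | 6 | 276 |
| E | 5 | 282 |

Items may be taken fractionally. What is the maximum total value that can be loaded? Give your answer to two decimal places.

Greedy by value/weight ratio, highest first.
Order: E (282/5=56.40) > D (276/6=46.00) > A (287/23=12.48) > B (193/27=7.15) > C (16/19=0.84)
Fill: take E (5 @ 282) → take D (6 @ 276) → take A (23 @ 287) → take 14/27 of B → 100.07; 48/48 used.
Total value = 945.07

945.07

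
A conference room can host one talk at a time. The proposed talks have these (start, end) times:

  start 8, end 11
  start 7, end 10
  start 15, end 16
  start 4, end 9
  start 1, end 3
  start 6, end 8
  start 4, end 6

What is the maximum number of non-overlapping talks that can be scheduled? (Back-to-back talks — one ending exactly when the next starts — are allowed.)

By end time: (1,3), (4,6), (6,8), (4,9), (7,10), (8,11), (15,16).
Pick (1,3); next start ≥ 3 → (4,6); next start ≥ 6 → (6,8); next start ≥ 8 → (8,11); next start ≥ 11 → (15,16).
Selected 5 talks.

5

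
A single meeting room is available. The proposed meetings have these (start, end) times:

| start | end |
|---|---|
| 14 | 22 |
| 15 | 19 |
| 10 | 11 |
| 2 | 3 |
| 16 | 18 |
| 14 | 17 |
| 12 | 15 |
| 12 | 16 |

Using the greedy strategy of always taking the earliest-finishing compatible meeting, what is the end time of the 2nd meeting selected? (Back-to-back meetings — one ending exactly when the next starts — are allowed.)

Sorted by end: (2,3)  (10,11)  (12,15)  (12,16)  (14,17)  (16,18)  (15,19)  (14,22)
take (2,3); take (10,11); take (12,15); take (16,18).
Selected: (2,3) (10,11) (12,15) (16,18)

11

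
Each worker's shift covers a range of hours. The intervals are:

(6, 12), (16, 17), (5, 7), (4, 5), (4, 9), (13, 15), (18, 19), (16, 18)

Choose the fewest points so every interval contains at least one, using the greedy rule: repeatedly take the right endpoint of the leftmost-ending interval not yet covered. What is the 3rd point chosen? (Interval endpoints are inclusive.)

Process intervals by earliest right end; each time one isn't hit yet, stab at its right endpoint.
Sorted: [4,5] [5,7] [4,9] [6,12] [13,15] [16,17] [16,18] [18,19]
{[4,5],[5,7],[4,9]} hit by 5; {[6,12]} hit by 12; {[13,15]} hit by 15; {[16,17],[16,18]} hit by 17; {[18,19]} hit by 19.
Points: 5, 12, 15, 17, 19 (5 total).

15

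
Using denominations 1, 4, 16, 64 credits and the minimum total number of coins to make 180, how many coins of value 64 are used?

Use the largest denomination that fits, subtract, and repeat.
180 = 2×64 + 3×16 + 1×4
Count of 64: 2

2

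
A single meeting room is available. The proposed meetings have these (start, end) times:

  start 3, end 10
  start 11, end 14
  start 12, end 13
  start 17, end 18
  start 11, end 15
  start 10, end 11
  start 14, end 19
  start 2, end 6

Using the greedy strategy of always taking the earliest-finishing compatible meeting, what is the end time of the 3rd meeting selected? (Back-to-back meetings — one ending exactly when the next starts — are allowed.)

13

Order by finish time; keep every interval that doesn't clash with the previous kept one.
Sorted by end: (2,6)  (3,10)  (10,11)  (12,13)  (11,14)  (11,15)  (17,18)  (14,19)
take (2,6); skip (3,10); take (10,11); take (12,13); skip (11,15); take (17,18).
Selected: (2,6) (10,11) (12,13) (17,18)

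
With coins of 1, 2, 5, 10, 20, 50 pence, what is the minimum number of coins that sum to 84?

5

84 − 1×50→34 − 1×20→14 − 1×10→4 − 2×2→0
Total coins = 1 + 1 + 1 + 2 = 5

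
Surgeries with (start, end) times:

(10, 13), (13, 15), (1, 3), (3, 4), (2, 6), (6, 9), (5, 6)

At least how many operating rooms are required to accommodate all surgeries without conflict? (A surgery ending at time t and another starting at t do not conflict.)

Events (time:±→running): 1:+→1 2:+→2 … peak 2.

2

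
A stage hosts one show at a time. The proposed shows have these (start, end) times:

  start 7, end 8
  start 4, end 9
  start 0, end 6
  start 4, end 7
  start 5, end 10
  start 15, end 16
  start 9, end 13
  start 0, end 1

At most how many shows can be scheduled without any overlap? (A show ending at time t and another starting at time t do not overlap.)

5

Greedy by earliest finish: after sorting by end time, pick each interval compatible with the last pick.
By end time: (0,1), (0,6), (4,7), (7,8), (4,9), (5,10), (9,13), (15,16).
Pick (0,1); next start ≥ 1 → (4,7); next start ≥ 7 → (7,8); next start ≥ 8 → (9,13); next start ≥ 13 → (15,16).
Selected 5 shows.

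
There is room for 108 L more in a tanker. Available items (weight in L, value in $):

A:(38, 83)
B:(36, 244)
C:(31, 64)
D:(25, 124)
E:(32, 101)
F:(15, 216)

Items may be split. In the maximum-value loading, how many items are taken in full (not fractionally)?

Ratios (sorted): F 14.40, B 6.78, D 4.96, E 3.16, A 2.18, C 2.06
take F (15 @ 216); take B (36 @ 244); take D (25 @ 124); take E (32 @ 101). Capacity used 108/108.
4 item(s) taken whole.

4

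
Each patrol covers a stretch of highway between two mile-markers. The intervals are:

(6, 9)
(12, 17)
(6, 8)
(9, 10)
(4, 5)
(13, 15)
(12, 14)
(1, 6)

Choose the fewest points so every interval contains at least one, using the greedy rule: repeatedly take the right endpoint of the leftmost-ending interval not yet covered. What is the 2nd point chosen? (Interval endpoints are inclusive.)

Sorted: [4,5] [1,6] [6,8] [6,9] [9,10] [12,14] [13,15] [12,17]
{[4,5],[1,6]} hit by 5; {[6,8],[6,9]} hit by 8; {[9,10]} hit by 10; {[12,14],[13,15],[12,17]} hit by 14.
Points: 5, 8, 10, 14 (4 total).

8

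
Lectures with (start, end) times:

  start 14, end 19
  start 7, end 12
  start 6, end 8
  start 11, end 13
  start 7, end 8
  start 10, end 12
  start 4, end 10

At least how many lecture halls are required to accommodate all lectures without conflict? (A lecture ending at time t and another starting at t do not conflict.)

4

The answer is the maximum number of intervals overlapping at any instant.
starts: [4, 6, 7, 7, 10, 11, 14]
ends:   [8, 8, 10, 12, 12, 13, 19]
s4→1 s6→2 s7→3 s7→4  — peak 4.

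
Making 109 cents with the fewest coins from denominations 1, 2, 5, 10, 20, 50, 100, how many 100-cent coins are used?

Greedy: take as many of the largest coin as possible, then repeat with the remainder.
109 − 1×100→9 − 1×5→4 − 2×2→0
Count of 100: 1

1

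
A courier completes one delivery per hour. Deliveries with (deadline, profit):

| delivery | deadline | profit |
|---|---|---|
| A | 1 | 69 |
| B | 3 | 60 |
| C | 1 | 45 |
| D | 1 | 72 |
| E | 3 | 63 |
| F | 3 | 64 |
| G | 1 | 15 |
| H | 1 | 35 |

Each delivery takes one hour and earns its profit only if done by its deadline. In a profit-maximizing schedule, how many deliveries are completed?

By profit: D(d1,72), A(d1,69), F(d3,64), E(d3,63), B(d3,60), C(d1,45), H(d1,35), G(d1,15)
D→slot 1; A skipped; F→slot 3; E→slot 2; B skipped; C skipped; H skipped; G skipped.
3 of 8 scheduled.

3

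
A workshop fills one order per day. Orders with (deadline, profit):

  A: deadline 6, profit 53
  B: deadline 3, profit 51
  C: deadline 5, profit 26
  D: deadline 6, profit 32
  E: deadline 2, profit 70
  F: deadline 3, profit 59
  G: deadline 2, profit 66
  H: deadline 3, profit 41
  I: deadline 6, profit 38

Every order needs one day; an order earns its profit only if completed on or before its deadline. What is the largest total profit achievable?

Take jobs in profit order; each goes to the latest open slot no later than its deadline.
By profit: E(d2,70), G(d2,66), F(d3,59), A(d6,53), B(d3,51), H(d3,41), I(d6,38), D(d6,32), C(d5,26)
E→slot 2; G→slot 1; F→slot 3; A→slot 6; B skipped; H skipped; I→slot 5; D→slot 4; C skipped.
Profit = 66 + 70 + 59 + 32 + 38 + 53 = 318

318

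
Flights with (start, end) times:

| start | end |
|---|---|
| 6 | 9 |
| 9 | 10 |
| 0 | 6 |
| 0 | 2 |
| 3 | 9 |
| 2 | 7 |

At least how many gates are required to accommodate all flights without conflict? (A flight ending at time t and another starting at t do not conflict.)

The answer is the maximum number of intervals overlapping at any instant.
starts: [0, 0, 2, 3, 6, 9]
ends:   [2, 6, 7, 9, 9, 10]
s0→1 s0→2 e2→1 s2→2 s3→3  — peak 3.

3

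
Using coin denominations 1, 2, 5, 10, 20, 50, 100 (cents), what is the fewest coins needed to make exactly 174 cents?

Use the largest denomination that fits, subtract, and repeat.
174 = 1×100 + 1×50 + 1×20 + 2×2
Total coins = 1 + 1 + 1 + 2 = 5

5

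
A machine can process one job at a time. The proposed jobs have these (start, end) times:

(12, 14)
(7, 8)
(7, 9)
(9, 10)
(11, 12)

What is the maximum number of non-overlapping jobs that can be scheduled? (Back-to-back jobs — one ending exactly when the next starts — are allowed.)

Sort by end time and greedily take each interval whose start is ≥ the last chosen end.
Sorted by end: (7,8)  (7,9)  (9,10)  (11,12)  (12,14)
take (7,8); skip (7,9); take (9,10); take (11,12); take (12,14).
Selected 4 jobs.

4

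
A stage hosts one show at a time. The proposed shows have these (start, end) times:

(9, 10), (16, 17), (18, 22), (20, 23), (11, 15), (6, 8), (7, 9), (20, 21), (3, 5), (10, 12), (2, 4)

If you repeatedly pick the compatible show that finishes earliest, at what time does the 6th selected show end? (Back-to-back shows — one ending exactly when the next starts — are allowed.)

21

Greedy by earliest finish: after sorting by end time, pick each interval compatible with the last pick.
Sorted by end: (2,4)  (3,5)  (6,8)  (7,9)  (9,10)  (10,12)  (11,15)  (16,17)  (20,21)  (18,22)  (20,23)
take (2,4); take (6,8); take (9,10); take (10,12); take (16,17); take (20,21); skip (20,23).
Selected: (2,4) (6,8) (9,10) (10,12) (16,17) (20,21)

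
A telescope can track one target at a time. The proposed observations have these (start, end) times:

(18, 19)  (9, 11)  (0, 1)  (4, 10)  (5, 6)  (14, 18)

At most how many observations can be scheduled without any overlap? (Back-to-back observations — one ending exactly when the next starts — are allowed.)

Sort by end time and greedily take each interval whose start is ≥ the last chosen end.
Sorted by end: (0,1)  (5,6)  (4,10)  (9,11)  (14,18)  (18,19)
take (0,1); take (5,6); take (9,11); take (14,18); take (18,19).
Selected 5 observations.

5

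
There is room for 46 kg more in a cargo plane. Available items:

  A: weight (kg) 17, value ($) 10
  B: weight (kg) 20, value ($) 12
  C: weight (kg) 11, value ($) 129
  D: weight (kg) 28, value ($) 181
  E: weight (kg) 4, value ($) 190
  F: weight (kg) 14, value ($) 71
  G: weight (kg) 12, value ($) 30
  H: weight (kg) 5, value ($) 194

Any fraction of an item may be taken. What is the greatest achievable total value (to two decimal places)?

681.07

Greedy by value/weight ratio, highest first.
Order: E (190/4=47.50) > H (194/5=38.80) > C (129/11=11.73) > D (181/28=6.46) > F (71/14=5.07) > G (30/12=2.50) > B (12/20=0.60) > A (10/17=0.59)
Fill: take E (4 @ 190) → take H (5 @ 194) → take C (11 @ 129) → take 26/28 of D → 168.07; 46/46 used.
Total value = 681.07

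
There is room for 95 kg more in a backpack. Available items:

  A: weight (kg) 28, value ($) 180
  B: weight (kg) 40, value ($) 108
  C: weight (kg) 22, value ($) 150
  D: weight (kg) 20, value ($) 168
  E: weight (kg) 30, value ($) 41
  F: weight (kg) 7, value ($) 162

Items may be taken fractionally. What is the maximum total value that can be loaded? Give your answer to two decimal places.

708.60

Greedy by value/weight ratio, highest first.
Ratios (sorted): F 23.14, D 8.40, C 6.82, A 6.43, B 2.70, E 1.37
take F (7 @ 162); take D (20 @ 168); take C (22 @ 150); take A (28 @ 180); take 18/40 of B → 48.60. Capacity used 95/95.
Total value = 708.60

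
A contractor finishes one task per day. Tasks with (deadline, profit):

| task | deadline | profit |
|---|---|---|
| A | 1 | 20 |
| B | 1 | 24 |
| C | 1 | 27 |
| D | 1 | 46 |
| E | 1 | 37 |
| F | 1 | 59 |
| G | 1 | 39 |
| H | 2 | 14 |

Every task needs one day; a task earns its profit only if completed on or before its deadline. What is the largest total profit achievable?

73

Sort by profit descending; place each in the latest free slot ≤ its deadline.
By profit: F(d1,59), D(d1,46), G(d1,39), E(d1,37), C(d1,27), B(d1,24), A(d1,20), H(d2,14)
F→slot 1; D skipped; G skipped; E skipped; C skipped; B skipped; A skipped; H→slot 2.
Profit = 59 + 14 = 73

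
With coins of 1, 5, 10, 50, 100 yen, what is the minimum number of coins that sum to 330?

330 = 3×100 + 3×10
Total coins = 3 + 3 = 6

6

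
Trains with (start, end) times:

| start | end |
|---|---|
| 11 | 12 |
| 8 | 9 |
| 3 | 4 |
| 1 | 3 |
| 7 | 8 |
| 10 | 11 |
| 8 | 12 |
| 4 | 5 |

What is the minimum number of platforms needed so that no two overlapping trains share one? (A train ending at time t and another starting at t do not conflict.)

Events (time:±→running): 1:+→1 3:-→0 3:+→1 4:-→0 4:+→1 5:-→0 7:+→1 8:-→0 8:+→1 8:+→2 … peak 2.

2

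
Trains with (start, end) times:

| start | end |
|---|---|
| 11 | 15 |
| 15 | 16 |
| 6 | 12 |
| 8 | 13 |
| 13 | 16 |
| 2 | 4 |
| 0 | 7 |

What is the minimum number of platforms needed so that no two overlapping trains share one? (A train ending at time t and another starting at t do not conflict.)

Events (time:±→running): 0:+→1 2:+→2 4:-→1 6:+→2 7:-→1 8:+→2 11:+→3 … peak 3.

3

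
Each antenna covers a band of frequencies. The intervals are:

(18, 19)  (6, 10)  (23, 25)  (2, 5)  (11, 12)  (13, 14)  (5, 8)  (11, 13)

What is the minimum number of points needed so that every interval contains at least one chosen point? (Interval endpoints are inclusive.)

Sorted: [2,5] [5,8] [6,10] [11,12] [11,13] [13,14] [18,19] [23,25]
{[2,5],[5,8]} hit by 5; {[6,10]} hit by 10; {[11,12],[11,13]} hit by 12; {[13,14]} hit by 14; {[18,19]} hit by 19; {[23,25]} hit by 25.
Points: 5, 10, 12, 14, 19, 25 (6 total).

6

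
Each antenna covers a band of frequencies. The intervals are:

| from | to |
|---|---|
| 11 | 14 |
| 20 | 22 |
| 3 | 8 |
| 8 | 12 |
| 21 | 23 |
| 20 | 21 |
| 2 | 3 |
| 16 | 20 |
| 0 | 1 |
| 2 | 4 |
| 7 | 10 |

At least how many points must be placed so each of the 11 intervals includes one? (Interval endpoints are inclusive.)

Process intervals by earliest right end; each time one isn't hit yet, stab at its right endpoint.
By right end: [0,1]  [2,3]  [2,4]  [3,8]  [7,10]  [8,12]  [11,14]  [16,20]  [20,21]  [20,22]  [21,23]
[0,1] uncovered → point at 1; [2,3] uncovered → point at 3; [7,10] uncovered → point at 10; [11,14] uncovered → point at 14; [16,20] uncovered → point at 20; [21,23] uncovered → point at 23.
Points: 1, 3, 10, 14, 20, 23 (6 total).

6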